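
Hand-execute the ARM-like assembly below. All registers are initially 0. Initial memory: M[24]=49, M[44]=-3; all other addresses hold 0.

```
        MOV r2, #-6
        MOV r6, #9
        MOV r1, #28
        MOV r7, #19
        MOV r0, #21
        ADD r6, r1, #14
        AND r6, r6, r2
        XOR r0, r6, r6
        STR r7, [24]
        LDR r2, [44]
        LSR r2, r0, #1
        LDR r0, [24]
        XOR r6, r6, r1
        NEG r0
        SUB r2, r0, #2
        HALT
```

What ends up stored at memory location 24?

19

after MOV r2, #-6: r2=-6
after MOV r6, #9: r6=9
after MOV r1, #28: r1=28
after MOV r7, #19: r7=19
after MOV r0, #21: r0=21
after ADD r6, r1, #14: r6=28+14=42
after AND r6, r6, r2: r6=42&(-6)=42
after XOR r0, r6, r6: r0=42^42=0
STR r7, [24] → M[24]=19
after LDR r2, [44]: r2=M[44]=-3
after LSR r2, r0, #1: r2=0>>1=0
after LDR r0, [24]: r0=M[24]=19
after XOR r6, r6, r1: r6=42^28=54
after NEG r0: r0=-(19)=-19
after SUB r2, r0, #2: r2=(-19)-2=-21
halt.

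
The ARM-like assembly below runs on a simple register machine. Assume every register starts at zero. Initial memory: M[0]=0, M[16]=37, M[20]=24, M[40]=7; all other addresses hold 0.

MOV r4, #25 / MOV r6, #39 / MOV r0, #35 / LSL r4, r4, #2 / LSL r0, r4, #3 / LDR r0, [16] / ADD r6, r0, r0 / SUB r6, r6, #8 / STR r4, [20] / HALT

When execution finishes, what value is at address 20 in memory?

MOV r4, #25 → r4=25
MOV r6, #39 → r6=39
MOV r0, #35 → r0=35
LSL r4, r4, #2 → r4=25<<2=100
LSL r0, r4, #3 → r0=100<<3=800
LDR r0, [16] → r0=M[16]=37
ADD r6, r0, r0 → r6=37+37=74
SUB r6, r6, #8 → r6=74-8=66
STR r4, [20] → M[20]=100
halt.

100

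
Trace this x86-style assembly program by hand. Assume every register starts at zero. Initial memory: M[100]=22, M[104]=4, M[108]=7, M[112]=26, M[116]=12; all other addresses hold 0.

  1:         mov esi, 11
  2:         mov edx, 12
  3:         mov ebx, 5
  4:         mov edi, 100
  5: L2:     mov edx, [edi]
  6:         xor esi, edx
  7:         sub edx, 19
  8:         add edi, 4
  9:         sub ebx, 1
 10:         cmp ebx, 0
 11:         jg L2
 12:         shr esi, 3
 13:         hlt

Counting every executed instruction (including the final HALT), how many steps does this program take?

41

esi=11
edx=12
ebx=5
edi=100
edx=M[100]=22
esi=11^22=29
edx=22-19=3
edi=100+4=104
ebx=5-1=4
cmp ebx, 0  (cmp 4,0)
jg L2: taken
edx=M[104]=4
esi=29^4=25
edx=4-19=-15
edi=104+4=108
ebx=4-1=3
cmp ebx, 0  (cmp 3,0)
jg L2: taken
edx=M[108]=7
esi=25^7=30
edx=7-19=-12
edi=108+4=112
ebx=3-1=2
cmp ebx, 0  (cmp 2,0)
jg L2: taken
edx=M[112]=26
esi=30^26=4
edx=26-19=7
edi=112+4=116
ebx=2-1=1
cmp ebx, 0  (cmp 1,0)
jg L2: taken
edx=M[116]=12
esi=4^12=8
edx=12-19=-7
edi=116+4=120
ebx=1-1=0
cmp ebx, 0  (cmp 0,0)
jg L2: not taken
esi=8>>3=1
halt.
Total executed instructions: 41.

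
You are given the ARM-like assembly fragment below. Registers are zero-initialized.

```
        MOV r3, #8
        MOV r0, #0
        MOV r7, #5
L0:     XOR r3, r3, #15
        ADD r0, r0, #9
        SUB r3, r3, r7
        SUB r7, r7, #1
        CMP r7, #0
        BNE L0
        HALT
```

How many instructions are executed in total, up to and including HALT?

r3=8
r0=0
r7=5
r3=8^15=7
r0=0+9=9
r3=7-5=2
r7=5-1=4
CMP r7, #0  (cmp 4,0)
BNE L0: taken
r3=2^15=13
r0=9+9=18
r3=13-4=9
r7=4-1=3
CMP r7, #0  (cmp 3,0)
BNE L0: taken
r3=9^15=6
r0=18+9=27
r3=6-3=3
r7=3-1=2
CMP r7, #0  (cmp 2,0)
BNE L0: taken
r3=3^15=12
r0=27+9=36
r3=12-2=10
r7=2-1=1
CMP r7, #0  (cmp 1,0)
BNE L0: taken
r3=10^15=5
r0=36+9=45
r3=5-1=4
r7=1-1=0
CMP r7, #0  (cmp 0,0)
BNE L0: not taken
halt.
Total executed instructions: 34.

34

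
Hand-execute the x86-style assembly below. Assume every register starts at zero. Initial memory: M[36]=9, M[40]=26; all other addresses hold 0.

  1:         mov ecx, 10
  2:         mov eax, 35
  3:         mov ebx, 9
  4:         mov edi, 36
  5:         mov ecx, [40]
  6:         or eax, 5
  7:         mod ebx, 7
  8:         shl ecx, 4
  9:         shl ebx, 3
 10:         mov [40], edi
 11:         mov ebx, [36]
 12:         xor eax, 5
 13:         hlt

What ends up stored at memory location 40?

36

ecx=10
eax=35
ebx=9
edi=36
ecx=M[40]=26
eax=35|5=39
ebx=9%7=2
ecx=26<<4=416
ebx=2<<3=16
mov [40], edi → M[40]=36
ebx=M[36]=9
eax=39^5=34
halt.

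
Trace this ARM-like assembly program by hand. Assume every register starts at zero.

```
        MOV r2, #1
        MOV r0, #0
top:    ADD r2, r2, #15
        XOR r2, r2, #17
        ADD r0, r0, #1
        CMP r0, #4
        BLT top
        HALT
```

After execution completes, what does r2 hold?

after MOV r2, #1: r2=1
after MOV r0, #0: r0=0
after ADD r2, r2, #15: r2=1+15=16
after XOR r2, r2, #17: r2=16^17=1
after ADD r0, r0, #1: r0=0+1=1
CMP r0, #4  (cmp 1,4)
BLT top: taken
after ADD r2, r2, #15: r2=1+15=16
after XOR r2, r2, #17: r2=16^17=1
after ADD r0, r0, #1: r0=1+1=2
CMP r0, #4  (cmp 2,4)
BLT top: taken
after ADD r2, r2, #15: r2=1+15=16
after XOR r2, r2, #17: r2=16^17=1
after ADD r0, r0, #1: r0=2+1=3
CMP r0, #4  (cmp 3,4)
BLT top: taken
after ADD r2, r2, #15: r2=1+15=16
after XOR r2, r2, #17: r2=16^17=1
after ADD r0, r0, #1: r0=3+1=4
CMP r0, #4  (cmp 4,4)
BLT top: not taken
halt.

1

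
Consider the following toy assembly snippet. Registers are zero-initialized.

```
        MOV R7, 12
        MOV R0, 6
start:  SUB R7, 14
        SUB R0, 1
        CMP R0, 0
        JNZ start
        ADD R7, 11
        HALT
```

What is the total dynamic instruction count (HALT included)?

28

after MOV R7, 12: R7=12
after MOV R0, 6: R0=6
after SUB R7, 14: R7=12-14=-2
after SUB R0, 1: R0=6-1=5
CMP R0, 0  (cmp 5,0)
JNZ start: taken
after SUB R7, 14: R7=(-2)-14=-16
after SUB R0, 1: R0=5-1=4
CMP R0, 0  (cmp 4,0)
JNZ start: taken
after SUB R7, 14: R7=(-16)-14=-30
after SUB R0, 1: R0=4-1=3
CMP R0, 0  (cmp 3,0)
JNZ start: taken
after SUB R7, 14: R7=(-30)-14=-44
after SUB R0, 1: R0=3-1=2
CMP R0, 0  (cmp 2,0)
JNZ start: taken
after SUB R7, 14: R7=(-44)-14=-58
after SUB R0, 1: R0=2-1=1
CMP R0, 0  (cmp 1,0)
JNZ start: taken
after SUB R7, 14: R7=(-58)-14=-72
after SUB R0, 1: R0=1-1=0
CMP R0, 0  (cmp 0,0)
JNZ start: not taken
after ADD R7, 11: R7=(-72)+11=-61
halt.
Total executed instructions: 28.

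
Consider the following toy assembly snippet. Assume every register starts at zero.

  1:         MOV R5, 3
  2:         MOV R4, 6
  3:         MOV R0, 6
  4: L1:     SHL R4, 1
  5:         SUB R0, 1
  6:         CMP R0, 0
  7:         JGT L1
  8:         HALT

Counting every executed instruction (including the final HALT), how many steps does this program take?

28

R5=3
R4=6
R0=6
R4=6<<1=12
R0=6-1=5
CMP R0, 0  (cmp 5,0)
JGT L1: taken
R4=12<<1=24
R0=5-1=4
CMP R0, 0  (cmp 4,0)
JGT L1: taken
R4=24<<1=48
R0=4-1=3
CMP R0, 0  (cmp 3,0)
JGT L1: taken
R4=48<<1=96
R0=3-1=2
CMP R0, 0  (cmp 2,0)
JGT L1: taken
R4=96<<1=192
R0=2-1=1
CMP R0, 0  (cmp 1,0)
JGT L1: taken
R4=192<<1=384
R0=1-1=0
CMP R0, 0  (cmp 0,0)
JGT L1: not taken
halt.
Total executed instructions: 28.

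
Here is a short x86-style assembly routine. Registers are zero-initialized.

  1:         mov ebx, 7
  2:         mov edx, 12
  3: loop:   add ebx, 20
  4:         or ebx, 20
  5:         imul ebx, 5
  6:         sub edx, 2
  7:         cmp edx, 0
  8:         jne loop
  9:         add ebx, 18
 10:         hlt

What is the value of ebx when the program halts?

mov ebx, 7 → ebx=7
mov edx, 12 → edx=12
add ebx, 20 → ebx=7+20=27
or ebx, 20 → ebx=27|20=31
imul ebx, 5 → ebx=31*5=155
sub edx, 2 → edx=12-2=10
cmp edx, 0  (cmp 10,0)
jne loop: taken
add ebx, 20 → ebx=155+20=175
or ebx, 20 → ebx=175|20=191
imul ebx, 5 → ebx=191*5=955
sub edx, 2 → edx=10-2=8
cmp edx, 0  (cmp 8,0)
jne loop: taken
add ebx, 20 → ebx=955+20=975
or ebx, 20 → ebx=975|20=991
imul ebx, 5 → ebx=991*5=4955
sub edx, 2 → edx=8-2=6
cmp edx, 0  (cmp 6,0)
jne loop: taken
add ebx, 20 → ebx=4955+20=4975
or ebx, 20 → ebx=4975|20=4991
imul ebx, 5 → ebx=4991*5=24955
sub edx, 2 → edx=6-2=4
cmp edx, 0  (cmp 4,0)
jne loop: taken
add ebx, 20 → ebx=24955+20=24975
or ebx, 20 → ebx=24975|20=24991
imul ebx, 5 → ebx=24991*5=124955
sub edx, 2 → edx=4-2=2
cmp edx, 0  (cmp 2,0)
jne loop: taken
add ebx, 20 → ebx=124955+20=124975
or ebx, 20 → ebx=124975|20=124991
imul ebx, 5 → ebx=124991*5=624955
sub edx, 2 → edx=2-2=0
cmp edx, 0  (cmp 0,0)
jne loop: not taken
add ebx, 18 → ebx=624955+18=624973
halt.

624973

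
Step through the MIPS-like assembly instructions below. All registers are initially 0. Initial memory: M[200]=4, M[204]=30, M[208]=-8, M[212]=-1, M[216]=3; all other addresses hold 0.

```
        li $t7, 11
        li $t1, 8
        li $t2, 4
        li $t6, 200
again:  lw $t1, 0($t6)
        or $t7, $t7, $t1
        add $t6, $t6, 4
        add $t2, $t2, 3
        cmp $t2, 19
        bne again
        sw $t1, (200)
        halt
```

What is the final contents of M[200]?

3

li $t7, 11 → $t7=11
li $t1, 8 → $t1=8
li $t2, 4 → $t2=4
li $t6, 200 → $t6=200
lw $t1, 0($t6) → $t1=M[200]=4
or $t7, $t7, $t1 → $t7=11|4=15
add $t6, $t6, 4 → $t6=200+4=204
add $t2, $t2, 3 → $t2=4+3=7
cmp $t2, 19  (cmp 7,19)
bne again: taken
lw $t1, 0($t6) → $t1=M[204]=30
or $t7, $t7, $t1 → $t7=15|30=31
add $t6, $t6, 4 → $t6=204+4=208
add $t2, $t2, 3 → $t2=7+3=10
cmp $t2, 19  (cmp 10,19)
bne again: taken
lw $t1, 0($t6) → $t1=M[208]=-8
or $t7, $t7, $t1 → $t7=31|(-8)=-1
add $t6, $t6, 4 → $t6=208+4=212
add $t2, $t2, 3 → $t2=10+3=13
cmp $t2, 19  (cmp 13,19)
bne again: taken
lw $t1, 0($t6) → $t1=M[212]=-1
or $t7, $t7, $t1 → $t7=(-1)|(-1)=-1
add $t6, $t6, 4 → $t6=212+4=216
add $t2, $t2, 3 → $t2=13+3=16
cmp $t2, 19  (cmp 16,19)
bne again: taken
lw $t1, 0($t6) → $t1=M[216]=3
or $t7, $t7, $t1 → $t7=(-1)|3=-1
add $t6, $t6, 4 → $t6=216+4=220
add $t2, $t2, 3 → $t2=16+3=19
cmp $t2, 19  (cmp 19,19)
bne again: not taken
sw $t1, (200) → M[200]=3
halt.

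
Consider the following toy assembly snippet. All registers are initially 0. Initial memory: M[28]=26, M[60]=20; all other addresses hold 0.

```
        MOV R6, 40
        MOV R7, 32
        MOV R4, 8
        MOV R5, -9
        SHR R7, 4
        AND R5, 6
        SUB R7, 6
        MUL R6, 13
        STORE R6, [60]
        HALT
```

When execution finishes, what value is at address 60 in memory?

after MOV R6, 40: R6=40
after MOV R7, 32: R7=32
after MOV R4, 8: R4=8
after MOV R5, -9: R5=-9
after SHR R7, 4: R7=32>>4=2
after AND R5, 6: R5=(-9)&6=6
after SUB R7, 6: R7=2-6=-4
after MUL R6, 13: R6=40*13=520
STORE R6, [60] → M[60]=520
halt.

520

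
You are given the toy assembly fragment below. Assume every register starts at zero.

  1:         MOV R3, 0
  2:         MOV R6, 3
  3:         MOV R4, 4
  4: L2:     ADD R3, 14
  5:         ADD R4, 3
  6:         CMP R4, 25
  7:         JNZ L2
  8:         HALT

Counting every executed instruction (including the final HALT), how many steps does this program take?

after MOV R3, 0: R3=0
after MOV R6, 3: R6=3
after MOV R4, 4: R4=4
after ADD R3, 14: R3=0+14=14
after ADD R4, 3: R4=4+3=7
CMP R4, 25  (cmp 7,25)
JNZ L2: taken
after ADD R3, 14: R3=14+14=28
after ADD R4, 3: R4=7+3=10
CMP R4, 25  (cmp 10,25)
JNZ L2: taken
after ADD R3, 14: R3=28+14=42
after ADD R4, 3: R4=10+3=13
CMP R4, 25  (cmp 13,25)
JNZ L2: taken
after ADD R3, 14: R3=42+14=56
after ADD R4, 3: R4=13+3=16
CMP R4, 25  (cmp 16,25)
JNZ L2: taken
after ADD R3, 14: R3=56+14=70
after ADD R4, 3: R4=16+3=19
CMP R4, 25  (cmp 19,25)
JNZ L2: taken
after ADD R3, 14: R3=70+14=84
after ADD R4, 3: R4=19+3=22
CMP R4, 25  (cmp 22,25)
JNZ L2: taken
after ADD R3, 14: R3=84+14=98
after ADD R4, 3: R4=22+3=25
CMP R4, 25  (cmp 25,25)
JNZ L2: not taken
halt.
Total executed instructions: 32.

32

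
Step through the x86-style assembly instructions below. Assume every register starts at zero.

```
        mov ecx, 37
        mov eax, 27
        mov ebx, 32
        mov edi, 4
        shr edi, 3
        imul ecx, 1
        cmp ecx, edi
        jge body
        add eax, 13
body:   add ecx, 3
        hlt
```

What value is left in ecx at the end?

40

mov ecx, 37 → ecx=37
mov eax, 27 → eax=27
mov ebx, 32 → ebx=32
mov edi, 4 → edi=4
shr edi, 3 → edi=4>>3=0
imul ecx, 1 → ecx=37*1=37
cmp ecx, edi  (cmp 37,0)
jge body: taken
add ecx, 3 → ecx=37+3=40
halt.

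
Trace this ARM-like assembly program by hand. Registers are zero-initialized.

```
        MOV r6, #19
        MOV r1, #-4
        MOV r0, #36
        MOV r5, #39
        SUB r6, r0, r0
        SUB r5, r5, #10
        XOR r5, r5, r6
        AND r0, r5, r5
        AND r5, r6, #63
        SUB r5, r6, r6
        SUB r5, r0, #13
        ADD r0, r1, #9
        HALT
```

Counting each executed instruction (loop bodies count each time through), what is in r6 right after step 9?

after MOV r6, #19: r6=19
after MOV r1, #-4: r1=-4
after MOV r0, #36: r0=36
after MOV r5, #39: r5=39
after SUB r6, r0, r0: r6=36-36=0
after SUB r5, r5, #10: r5=39-10=29
after XOR r5, r5, r6: r5=29^0=29
after AND r0, r5, r5: r0=29&29=29
after AND r5, r6, #63: r5=0&63=0
After step 9: r6 = 0.

0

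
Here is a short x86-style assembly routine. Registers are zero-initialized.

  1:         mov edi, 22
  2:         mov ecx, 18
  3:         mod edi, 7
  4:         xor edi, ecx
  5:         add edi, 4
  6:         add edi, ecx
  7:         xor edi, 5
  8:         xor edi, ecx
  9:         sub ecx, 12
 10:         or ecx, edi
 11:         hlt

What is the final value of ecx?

62

mov edi, 22 → edi=22
mov ecx, 18 → ecx=18
mod edi, 7 → edi=22%7=1
xor edi, ecx → edi=1^18=19
add edi, 4 → edi=19+4=23
add edi, ecx → edi=23+18=41
xor edi, 5 → edi=41^5=44
xor edi, ecx → edi=44^18=62
sub ecx, 12 → ecx=18-12=6
or ecx, edi → ecx=6|62=62
halt.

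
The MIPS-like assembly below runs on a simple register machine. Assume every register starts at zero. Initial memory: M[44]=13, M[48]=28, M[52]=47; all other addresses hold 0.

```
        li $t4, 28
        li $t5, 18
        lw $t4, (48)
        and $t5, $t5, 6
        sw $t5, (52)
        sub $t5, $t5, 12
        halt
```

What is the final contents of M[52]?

$t4=28
$t5=18
$t4=M[48]=28
$t5=18&6=2
sw $t5, (52) → M[52]=2
$t5=2-12=-10
halt.

2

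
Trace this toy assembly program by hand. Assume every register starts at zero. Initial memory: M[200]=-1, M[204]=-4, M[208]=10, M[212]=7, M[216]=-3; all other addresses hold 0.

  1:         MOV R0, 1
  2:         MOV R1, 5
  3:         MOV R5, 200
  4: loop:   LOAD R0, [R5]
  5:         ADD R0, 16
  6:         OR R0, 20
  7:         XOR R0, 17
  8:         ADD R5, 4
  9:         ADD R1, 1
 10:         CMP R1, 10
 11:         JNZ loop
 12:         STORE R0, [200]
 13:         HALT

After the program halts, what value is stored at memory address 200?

R0=1
R1=5
R5=200
R0=M[200]=-1
R0=(-1)+16=15
R0=15|20=31
R0=31^17=14
R5=200+4=204
R1=5+1=6
CMP R1, 10  (cmp 6,10)
JNZ loop: taken
R0=M[204]=-4
R0=(-4)+16=12
R0=12|20=28
R0=28^17=13
R5=204+4=208
R1=6+1=7
CMP R1, 10  (cmp 7,10)
JNZ loop: taken
R0=M[208]=10
R0=10+16=26
R0=26|20=30
R0=30^17=15
R5=208+4=212
R1=7+1=8
CMP R1, 10  (cmp 8,10)
JNZ loop: taken
R0=M[212]=7
R0=7+16=23
R0=23|20=23
R0=23^17=6
R5=212+4=216
R1=8+1=9
CMP R1, 10  (cmp 9,10)
JNZ loop: taken
R0=M[216]=-3
R0=(-3)+16=13
R0=13|20=29
R0=29^17=12
R5=216+4=220
R1=9+1=10
CMP R1, 10  (cmp 10,10)
JNZ loop: not taken
STORE R0, [200] → M[200]=12
halt.

12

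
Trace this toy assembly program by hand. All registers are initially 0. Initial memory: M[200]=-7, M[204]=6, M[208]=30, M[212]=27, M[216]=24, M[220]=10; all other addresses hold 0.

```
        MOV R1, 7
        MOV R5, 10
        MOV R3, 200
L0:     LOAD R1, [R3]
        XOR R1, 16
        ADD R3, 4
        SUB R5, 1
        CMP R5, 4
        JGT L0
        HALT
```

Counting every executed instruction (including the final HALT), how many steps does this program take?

40

after MOV R1, 7: R1=7
after MOV R5, 10: R5=10
after MOV R3, 200: R3=200
after LOAD R1, [R3]: R1=M[200]=-7
after XOR R1, 16: R1=(-7)^16=-23
after ADD R3, 4: R3=200+4=204
after SUB R5, 1: R5=10-1=9
CMP R5, 4  (cmp 9,4)
JGT L0: taken
after LOAD R1, [R3]: R1=M[204]=6
after XOR R1, 16: R1=6^16=22
after ADD R3, 4: R3=204+4=208
after SUB R5, 1: R5=9-1=8
CMP R5, 4  (cmp 8,4)
JGT L0: taken
after LOAD R1, [R3]: R1=M[208]=30
after XOR R1, 16: R1=30^16=14
after ADD R3, 4: R3=208+4=212
after SUB R5, 1: R5=8-1=7
CMP R5, 4  (cmp 7,4)
JGT L0: taken
after LOAD R1, [R3]: R1=M[212]=27
after XOR R1, 16: R1=27^16=11
after ADD R3, 4: R3=212+4=216
after SUB R5, 1: R5=7-1=6
CMP R5, 4  (cmp 6,4)
JGT L0: taken
after LOAD R1, [R3]: R1=M[216]=24
after XOR R1, 16: R1=24^16=8
after ADD R3, 4: R3=216+4=220
after SUB R5, 1: R5=6-1=5
CMP R5, 4  (cmp 5,4)
JGT L0: taken
after LOAD R1, [R3]: R1=M[220]=10
after XOR R1, 16: R1=10^16=26
after ADD R3, 4: R3=220+4=224
after SUB R5, 1: R5=5-1=4
CMP R5, 4  (cmp 4,4)
JGT L0: not taken
halt.
Total executed instructions: 40.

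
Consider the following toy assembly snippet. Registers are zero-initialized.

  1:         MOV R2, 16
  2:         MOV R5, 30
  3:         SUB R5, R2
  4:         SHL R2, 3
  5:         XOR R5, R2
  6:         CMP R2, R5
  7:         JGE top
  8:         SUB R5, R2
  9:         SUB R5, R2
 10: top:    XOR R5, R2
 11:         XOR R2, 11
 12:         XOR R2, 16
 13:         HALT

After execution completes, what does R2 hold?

after MOV R2, 16: R2=16
after MOV R5, 30: R5=30
after SUB R5, R2: R5=30-16=14
after SHL R2, 3: R2=16<<3=128
after XOR R5, R2: R5=14^128=142
CMP R2, R5  (cmp 128,142)
JGE top: not taken
after SUB R5, R2: R5=142-128=14
after SUB R5, R2: R5=14-128=-114
after XOR R5, R2: R5=(-114)^128=-242
after XOR R2, 11: R2=128^11=139
after XOR R2, 16: R2=139^16=155
halt.

155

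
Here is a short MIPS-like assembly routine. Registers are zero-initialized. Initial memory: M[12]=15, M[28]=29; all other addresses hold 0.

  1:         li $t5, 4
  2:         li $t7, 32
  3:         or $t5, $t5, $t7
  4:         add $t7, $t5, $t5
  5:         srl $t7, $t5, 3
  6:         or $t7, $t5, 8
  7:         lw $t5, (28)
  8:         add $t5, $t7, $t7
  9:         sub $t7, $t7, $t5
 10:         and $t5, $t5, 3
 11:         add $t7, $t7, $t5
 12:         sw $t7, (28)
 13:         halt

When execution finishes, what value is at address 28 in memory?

li $t5, 4 → $t5=4
li $t7, 32 → $t7=32
or $t5, $t5, $t7 → $t5=4|32=36
add $t7, $t5, $t5 → $t7=36+36=72
srl $t7, $t5, 3 → $t7=36>>3=4
or $t7, $t5, 8 → $t7=36|8=44
lw $t5, (28) → $t5=M[28]=29
add $t5, $t7, $t7 → $t5=44+44=88
sub $t7, $t7, $t5 → $t7=44-88=-44
and $t5, $t5, 3 → $t5=88&3=0
add $t7, $t7, $t5 → $t7=(-44)+0=-44
sw $t7, (28) → M[28]=-44
halt.

-44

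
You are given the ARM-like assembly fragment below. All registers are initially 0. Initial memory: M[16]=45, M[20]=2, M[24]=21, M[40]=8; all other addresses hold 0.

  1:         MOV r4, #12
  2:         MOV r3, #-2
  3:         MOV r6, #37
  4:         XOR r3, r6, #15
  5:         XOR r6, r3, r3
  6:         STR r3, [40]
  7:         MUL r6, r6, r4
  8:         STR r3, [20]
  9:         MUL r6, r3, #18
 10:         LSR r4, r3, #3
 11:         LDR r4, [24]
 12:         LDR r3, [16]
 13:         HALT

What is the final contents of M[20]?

after MOV r4, #12: r4=12
after MOV r3, #-2: r3=-2
after MOV r6, #37: r6=37
after XOR r3, r6, #15: r3=37^15=42
after XOR r6, r3, r3: r6=42^42=0
STR r3, [40] → M[40]=42
after MUL r6, r6, r4: r6=0*12=0
STR r3, [20] → M[20]=42
after MUL r6, r3, #18: r6=42*18=756
after LSR r4, r3, #3: r4=42>>3=5
after LDR r4, [24]: r4=M[24]=21
after LDR r3, [16]: r3=M[16]=45
halt.

42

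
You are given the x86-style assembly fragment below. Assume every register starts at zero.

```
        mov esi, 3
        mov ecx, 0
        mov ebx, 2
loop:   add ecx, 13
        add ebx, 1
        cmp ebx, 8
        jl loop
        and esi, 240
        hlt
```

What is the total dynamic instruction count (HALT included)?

29

after mov esi, 3: esi=3
after mov ecx, 0: ecx=0
after mov ebx, 2: ebx=2
after add ecx, 13: ecx=0+13=13
after add ebx, 1: ebx=2+1=3
cmp ebx, 8  (cmp 3,8)
jl loop: taken
after add ecx, 13: ecx=13+13=26
after add ebx, 1: ebx=3+1=4
cmp ebx, 8  (cmp 4,8)
jl loop: taken
after add ecx, 13: ecx=26+13=39
after add ebx, 1: ebx=4+1=5
cmp ebx, 8  (cmp 5,8)
jl loop: taken
after add ecx, 13: ecx=39+13=52
after add ebx, 1: ebx=5+1=6
cmp ebx, 8  (cmp 6,8)
jl loop: taken
after add ecx, 13: ecx=52+13=65
after add ebx, 1: ebx=6+1=7
cmp ebx, 8  (cmp 7,8)
jl loop: taken
after add ecx, 13: ecx=65+13=78
after add ebx, 1: ebx=7+1=8
cmp ebx, 8  (cmp 8,8)
jl loop: not taken
after and esi, 240: esi=3&240=0
halt.
Total executed instructions: 29.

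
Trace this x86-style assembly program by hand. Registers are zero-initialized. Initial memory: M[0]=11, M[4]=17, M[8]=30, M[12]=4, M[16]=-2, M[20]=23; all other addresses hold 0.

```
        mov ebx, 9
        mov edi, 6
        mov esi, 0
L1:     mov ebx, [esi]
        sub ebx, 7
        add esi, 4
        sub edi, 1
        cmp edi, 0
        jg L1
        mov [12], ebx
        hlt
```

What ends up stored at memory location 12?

after mov ebx, 9: ebx=9
after mov edi, 6: edi=6
after mov esi, 0: esi=0
after mov ebx, [esi]: ebx=M[0]=11
after sub ebx, 7: ebx=11-7=4
after add esi, 4: esi=0+4=4
after sub edi, 1: edi=6-1=5
cmp edi, 0  (cmp 5,0)
jg L1: taken
after mov ebx, [esi]: ebx=M[4]=17
after sub ebx, 7: ebx=17-7=10
after add esi, 4: esi=4+4=8
after sub edi, 1: edi=5-1=4
cmp edi, 0  (cmp 4,0)
jg L1: taken
after mov ebx, [esi]: ebx=M[8]=30
after sub ebx, 7: ebx=30-7=23
after add esi, 4: esi=8+4=12
after sub edi, 1: edi=4-1=3
cmp edi, 0  (cmp 3,0)
jg L1: taken
after mov ebx, [esi]: ebx=M[12]=4
after sub ebx, 7: ebx=4-7=-3
after add esi, 4: esi=12+4=16
after sub edi, 1: edi=3-1=2
cmp edi, 0  (cmp 2,0)
jg L1: taken
after mov ebx, [esi]: ebx=M[16]=-2
after sub ebx, 7: ebx=(-2)-7=-9
after add esi, 4: esi=16+4=20
after sub edi, 1: edi=2-1=1
cmp edi, 0  (cmp 1,0)
jg L1: taken
after mov ebx, [esi]: ebx=M[20]=23
after sub ebx, 7: ebx=23-7=16
after add esi, 4: esi=20+4=24
after sub edi, 1: edi=1-1=0
cmp edi, 0  (cmp 0,0)
jg L1: not taken
mov [12], ebx → M[12]=16
halt.

16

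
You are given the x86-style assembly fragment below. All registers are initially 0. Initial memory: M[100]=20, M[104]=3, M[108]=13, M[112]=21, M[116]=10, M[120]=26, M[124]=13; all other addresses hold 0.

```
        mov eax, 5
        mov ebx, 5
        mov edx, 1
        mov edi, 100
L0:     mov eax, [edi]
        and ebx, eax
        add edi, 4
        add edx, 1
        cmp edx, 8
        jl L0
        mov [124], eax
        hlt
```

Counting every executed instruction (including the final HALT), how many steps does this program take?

48

mov eax, 5 → eax=5
mov ebx, 5 → ebx=5
mov edx, 1 → edx=1
mov edi, 100 → edi=100
mov eax, [edi] → eax=M[100]=20
and ebx, eax → ebx=5&20=4
add edi, 4 → edi=100+4=104
add edx, 1 → edx=1+1=2
cmp edx, 8  (cmp 2,8)
jl L0: taken
mov eax, [edi] → eax=M[104]=3
and ebx, eax → ebx=4&3=0
add edi, 4 → edi=104+4=108
add edx, 1 → edx=2+1=3
cmp edx, 8  (cmp 3,8)
jl L0: taken
mov eax, [edi] → eax=M[108]=13
and ebx, eax → ebx=0&13=0
add edi, 4 → edi=108+4=112
add edx, 1 → edx=3+1=4
cmp edx, 8  (cmp 4,8)
jl L0: taken
mov eax, [edi] → eax=M[112]=21
and ebx, eax → ebx=0&21=0
add edi, 4 → edi=112+4=116
add edx, 1 → edx=4+1=5
cmp edx, 8  (cmp 5,8)
jl L0: taken
mov eax, [edi] → eax=M[116]=10
and ebx, eax → ebx=0&10=0
add edi, 4 → edi=116+4=120
add edx, 1 → edx=5+1=6
cmp edx, 8  (cmp 6,8)
jl L0: taken
mov eax, [edi] → eax=M[120]=26
and ebx, eax → ebx=0&26=0
add edi, 4 → edi=120+4=124
add edx, 1 → edx=6+1=7
cmp edx, 8  (cmp 7,8)
jl L0: taken
mov eax, [edi] → eax=M[124]=13
and ebx, eax → ebx=0&13=0
add edi, 4 → edi=124+4=128
add edx, 1 → edx=7+1=8
cmp edx, 8  (cmp 8,8)
jl L0: not taken
mov [124], eax → M[124]=13
halt.
Total executed instructions: 48.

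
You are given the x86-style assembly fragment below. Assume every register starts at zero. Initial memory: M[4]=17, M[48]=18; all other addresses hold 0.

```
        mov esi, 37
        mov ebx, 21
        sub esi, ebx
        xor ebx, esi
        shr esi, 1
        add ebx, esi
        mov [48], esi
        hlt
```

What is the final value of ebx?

after mov esi, 37: esi=37
after mov ebx, 21: ebx=21
after sub esi, ebx: esi=37-21=16
after xor ebx, esi: ebx=21^16=5
after shr esi, 1: esi=16>>1=8
after add ebx, esi: ebx=5+8=13
mov [48], esi → M[48]=8
halt.

13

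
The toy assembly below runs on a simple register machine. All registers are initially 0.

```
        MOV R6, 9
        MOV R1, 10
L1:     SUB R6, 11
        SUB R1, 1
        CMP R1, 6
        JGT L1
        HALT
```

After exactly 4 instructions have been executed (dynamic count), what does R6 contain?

R6=9
R1=10
R6=9-11=-2
R1=10-1=9
After step 4: R6 = -2.

-2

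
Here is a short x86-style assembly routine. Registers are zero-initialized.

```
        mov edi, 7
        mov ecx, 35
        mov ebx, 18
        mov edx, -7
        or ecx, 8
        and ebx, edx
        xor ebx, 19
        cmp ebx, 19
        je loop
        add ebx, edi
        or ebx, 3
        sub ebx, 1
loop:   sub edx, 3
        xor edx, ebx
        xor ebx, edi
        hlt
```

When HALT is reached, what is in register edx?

after mov edi, 7: edi=7
after mov ecx, 35: ecx=35
after mov ebx, 18: ebx=18
after mov edx, -7: edx=-7
after or ecx, 8: ecx=35|8=43
after and ebx, edx: ebx=18&(-7)=16
after xor ebx, 19: ebx=16^19=3
cmp ebx, 19  (cmp 3,19)
je loop: not taken
after add ebx, edi: ebx=3+7=10
after or ebx, 3: ebx=10|3=11
after sub ebx, 1: ebx=11-1=10
after sub edx, 3: edx=(-7)-3=-10
after xor edx, ebx: edx=(-10)^10=-4
after xor ebx, edi: ebx=10^7=13
halt.

-4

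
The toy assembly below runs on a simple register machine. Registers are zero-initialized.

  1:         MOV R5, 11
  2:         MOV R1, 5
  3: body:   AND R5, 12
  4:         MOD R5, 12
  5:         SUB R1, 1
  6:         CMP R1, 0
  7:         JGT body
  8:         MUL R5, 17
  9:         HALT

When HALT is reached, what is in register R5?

MOV R5, 11 → R5=11
MOV R1, 5 → R1=5
AND R5, 12 → R5=11&12=8
MOD R5, 12 → R5=8%12=8
SUB R1, 1 → R1=5-1=4
CMP R1, 0  (cmp 4,0)
JGT body: taken
AND R5, 12 → R5=8&12=8
MOD R5, 12 → R5=8%12=8
SUB R1, 1 → R1=4-1=3
CMP R1, 0  (cmp 3,0)
JGT body: taken
AND R5, 12 → R5=8&12=8
MOD R5, 12 → R5=8%12=8
SUB R1, 1 → R1=3-1=2
CMP R1, 0  (cmp 2,0)
JGT body: taken
AND R5, 12 → R5=8&12=8
MOD R5, 12 → R5=8%12=8
SUB R1, 1 → R1=2-1=1
CMP R1, 0  (cmp 1,0)
JGT body: taken
AND R5, 12 → R5=8&12=8
MOD R5, 12 → R5=8%12=8
SUB R1, 1 → R1=1-1=0
CMP R1, 0  (cmp 0,0)
JGT body: not taken
MUL R5, 17 → R5=8*17=136
halt.

136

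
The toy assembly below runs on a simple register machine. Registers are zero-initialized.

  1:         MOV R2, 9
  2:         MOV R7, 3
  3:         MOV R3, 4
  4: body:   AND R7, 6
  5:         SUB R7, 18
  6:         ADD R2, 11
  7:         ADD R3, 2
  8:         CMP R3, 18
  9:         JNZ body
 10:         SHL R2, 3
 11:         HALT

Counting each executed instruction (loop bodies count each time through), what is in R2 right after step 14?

31

R2=9
R7=3
R3=4
R7=3&6=2
R7=2-18=-16
R2=9+11=20
R3=4+2=6
CMP R3, 18  (cmp 6,18)
JNZ body: taken
R7=(-16)&6=0
R7=0-18=-18
R2=20+11=31
R3=6+2=8
CMP R3, 18  (cmp 8,18)
After step 14: R2 = 31.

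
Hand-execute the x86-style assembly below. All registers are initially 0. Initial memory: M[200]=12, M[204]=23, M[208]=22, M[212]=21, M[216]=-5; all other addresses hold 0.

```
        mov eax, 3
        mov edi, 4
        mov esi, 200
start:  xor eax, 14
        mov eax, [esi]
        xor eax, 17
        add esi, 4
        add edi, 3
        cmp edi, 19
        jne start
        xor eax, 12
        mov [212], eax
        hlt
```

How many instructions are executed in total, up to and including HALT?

41

eax=3
edi=4
esi=200
eax=3^14=13
eax=M[200]=12
eax=12^17=29
esi=200+4=204
edi=4+3=7
cmp edi, 19  (cmp 7,19)
jne start: taken
eax=29^14=19
eax=M[204]=23
eax=23^17=6
esi=204+4=208
edi=7+3=10
cmp edi, 19  (cmp 10,19)
jne start: taken
eax=6^14=8
eax=M[208]=22
eax=22^17=7
esi=208+4=212
edi=10+3=13
cmp edi, 19  (cmp 13,19)
jne start: taken
eax=7^14=9
eax=M[212]=21
eax=21^17=4
esi=212+4=216
edi=13+3=16
cmp edi, 19  (cmp 16,19)
jne start: taken
eax=4^14=10
eax=M[216]=-5
eax=(-5)^17=-22
esi=216+4=220
edi=16+3=19
cmp edi, 19  (cmp 19,19)
jne start: not taken
eax=(-22)^12=-26
mov [212], eax → M[212]=-26
halt.
Total executed instructions: 41.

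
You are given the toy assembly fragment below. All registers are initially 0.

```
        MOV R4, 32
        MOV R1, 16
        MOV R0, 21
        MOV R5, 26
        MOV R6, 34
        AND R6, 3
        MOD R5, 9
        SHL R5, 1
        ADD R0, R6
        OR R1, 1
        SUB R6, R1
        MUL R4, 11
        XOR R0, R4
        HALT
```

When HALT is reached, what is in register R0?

375

R4=32
R1=16
R0=21
R5=26
R6=34
R6=34&3=2
R5=26%9=8
R5=8<<1=16
R0=21+2=23
R1=16|1=17
R6=2-17=-15
R4=32*11=352
R0=23^352=375
halt.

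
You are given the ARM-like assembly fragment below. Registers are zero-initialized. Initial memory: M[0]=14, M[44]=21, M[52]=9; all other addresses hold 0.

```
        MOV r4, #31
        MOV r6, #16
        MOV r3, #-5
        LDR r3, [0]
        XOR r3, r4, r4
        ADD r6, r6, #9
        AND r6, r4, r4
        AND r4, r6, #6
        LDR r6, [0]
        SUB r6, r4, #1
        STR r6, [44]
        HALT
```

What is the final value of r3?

0

after MOV r4, #31: r4=31
after MOV r6, #16: r6=16
after MOV r3, #-5: r3=-5
after LDR r3, [0]: r3=M[0]=14
after XOR r3, r4, r4: r3=31^31=0
after ADD r6, r6, #9: r6=16+9=25
after AND r6, r4, r4: r6=31&31=31
after AND r4, r6, #6: r4=31&6=6
after LDR r6, [0]: r6=M[0]=14
after SUB r6, r4, #1: r6=6-1=5
STR r6, [44] → M[44]=5
halt.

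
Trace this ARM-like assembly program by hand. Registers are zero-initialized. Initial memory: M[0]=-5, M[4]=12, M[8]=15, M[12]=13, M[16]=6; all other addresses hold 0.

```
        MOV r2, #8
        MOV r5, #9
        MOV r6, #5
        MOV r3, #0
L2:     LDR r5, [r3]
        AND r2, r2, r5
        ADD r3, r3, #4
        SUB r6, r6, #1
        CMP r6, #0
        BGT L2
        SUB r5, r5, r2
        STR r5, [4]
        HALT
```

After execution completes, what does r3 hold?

after MOV r2, #8: r2=8
after MOV r5, #9: r5=9
after MOV r6, #5: r6=5
after MOV r3, #0: r3=0
after LDR r5, [r3]: r5=M[0]=-5
after AND r2, r2, r5: r2=8&(-5)=8
after ADD r3, r3, #4: r3=0+4=4
after SUB r6, r6, #1: r6=5-1=4
CMP r6, #0  (cmp 4,0)
BGT L2: taken
after LDR r5, [r3]: r5=M[4]=12
after AND r2, r2, r5: r2=8&12=8
after ADD r3, r3, #4: r3=4+4=8
after SUB r6, r6, #1: r6=4-1=3
CMP r6, #0  (cmp 3,0)
BGT L2: taken
after LDR r5, [r3]: r5=M[8]=15
after AND r2, r2, r5: r2=8&15=8
after ADD r3, r3, #4: r3=8+4=12
after SUB r6, r6, #1: r6=3-1=2
CMP r6, #0  (cmp 2,0)
BGT L2: taken
after LDR r5, [r3]: r5=M[12]=13
after AND r2, r2, r5: r2=8&13=8
after ADD r3, r3, #4: r3=12+4=16
after SUB r6, r6, #1: r6=2-1=1
CMP r6, #0  (cmp 1,0)
BGT L2: taken
after LDR r5, [r3]: r5=M[16]=6
after AND r2, r2, r5: r2=8&6=0
after ADD r3, r3, #4: r3=16+4=20
after SUB r6, r6, #1: r6=1-1=0
CMP r6, #0  (cmp 0,0)
BGT L2: not taken
after SUB r5, r5, r2: r5=6-0=6
STR r5, [4] → M[4]=6
halt.

20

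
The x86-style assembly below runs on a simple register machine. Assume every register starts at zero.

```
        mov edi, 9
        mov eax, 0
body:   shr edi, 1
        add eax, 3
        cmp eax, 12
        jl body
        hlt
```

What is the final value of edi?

after mov edi, 9: edi=9
after mov eax, 0: eax=0
after shr edi, 1: edi=9>>1=4
after add eax, 3: eax=0+3=3
cmp eax, 12  (cmp 3,12)
jl body: taken
after shr edi, 1: edi=4>>1=2
after add eax, 3: eax=3+3=6
cmp eax, 12  (cmp 6,12)
jl body: taken
after shr edi, 1: edi=2>>1=1
after add eax, 3: eax=6+3=9
cmp eax, 12  (cmp 9,12)
jl body: taken
after shr edi, 1: edi=1>>1=0
after add eax, 3: eax=9+3=12
cmp eax, 12  (cmp 12,12)
jl body: not taken
halt.

0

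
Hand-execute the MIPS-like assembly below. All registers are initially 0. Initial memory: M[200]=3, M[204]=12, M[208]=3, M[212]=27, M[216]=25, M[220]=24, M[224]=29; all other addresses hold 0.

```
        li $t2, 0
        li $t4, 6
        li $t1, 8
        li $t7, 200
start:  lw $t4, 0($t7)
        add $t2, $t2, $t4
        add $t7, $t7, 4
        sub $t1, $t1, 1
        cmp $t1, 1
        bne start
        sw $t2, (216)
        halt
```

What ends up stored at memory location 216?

after li $t2, 0: $t2=0
after li $t4, 6: $t4=6
after li $t1, 8: $t1=8
after li $t7, 200: $t7=200
after lw $t4, 0($t7): $t4=M[200]=3
after add $t2, $t2, $t4: $t2=0+3=3
after add $t7, $t7, 4: $t7=200+4=204
after sub $t1, $t1, 1: $t1=8-1=7
cmp $t1, 1  (cmp 7,1)
bne start: taken
after lw $t4, 0($t7): $t4=M[204]=12
after add $t2, $t2, $t4: $t2=3+12=15
after add $t7, $t7, 4: $t7=204+4=208
after sub $t1, $t1, 1: $t1=7-1=6
cmp $t1, 1  (cmp 6,1)
bne start: taken
after lw $t4, 0($t7): $t4=M[208]=3
after add $t2, $t2, $t4: $t2=15+3=18
after add $t7, $t7, 4: $t7=208+4=212
after sub $t1, $t1, 1: $t1=6-1=5
cmp $t1, 1  (cmp 5,1)
bne start: taken
after lw $t4, 0($t7): $t4=M[212]=27
after add $t2, $t2, $t4: $t2=18+27=45
after add $t7, $t7, 4: $t7=212+4=216
after sub $t1, $t1, 1: $t1=5-1=4
cmp $t1, 1  (cmp 4,1)
bne start: taken
after lw $t4, 0($t7): $t4=M[216]=25
after add $t2, $t2, $t4: $t2=45+25=70
after add $t7, $t7, 4: $t7=216+4=220
after sub $t1, $t1, 1: $t1=4-1=3
cmp $t1, 1  (cmp 3,1)
bne start: taken
after lw $t4, 0($t7): $t4=M[220]=24
after add $t2, $t2, $t4: $t2=70+24=94
after add $t7, $t7, 4: $t7=220+4=224
after sub $t1, $t1, 1: $t1=3-1=2
cmp $t1, 1  (cmp 2,1)
bne start: taken
after lw $t4, 0($t7): $t4=M[224]=29
after add $t2, $t2, $t4: $t2=94+29=123
after add $t7, $t7, 4: $t7=224+4=228
after sub $t1, $t1, 1: $t1=2-1=1
cmp $t1, 1  (cmp 1,1)
bne start: not taken
sw $t2, (216) → M[216]=123
halt.

123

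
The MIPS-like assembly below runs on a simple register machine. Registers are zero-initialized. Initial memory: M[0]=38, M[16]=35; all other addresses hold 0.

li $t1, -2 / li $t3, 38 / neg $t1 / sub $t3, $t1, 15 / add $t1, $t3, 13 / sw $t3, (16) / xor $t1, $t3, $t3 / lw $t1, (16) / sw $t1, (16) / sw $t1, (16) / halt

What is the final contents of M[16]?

$t1=-2
$t3=38
$t1=-(-2)=2
$t3=2-15=-13
$t1=(-13)+13=0
sw $t3, (16) → M[16]=-13
$t1=(-13)^(-13)=0
$t1=M[16]=-13
sw $t1, (16) → M[16]=-13
sw $t1, (16) → M[16]=-13
halt.

-13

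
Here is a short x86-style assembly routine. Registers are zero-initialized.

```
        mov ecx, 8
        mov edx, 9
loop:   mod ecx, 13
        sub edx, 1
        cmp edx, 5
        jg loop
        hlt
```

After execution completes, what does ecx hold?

8

after mov ecx, 8: ecx=8
after mov edx, 9: edx=9
after mod ecx, 13: ecx=8%13=8
after sub edx, 1: edx=9-1=8
cmp edx, 5  (cmp 8,5)
jg loop: taken
after mod ecx, 13: ecx=8%13=8
after sub edx, 1: edx=8-1=7
cmp edx, 5  (cmp 7,5)
jg loop: taken
after mod ecx, 13: ecx=8%13=8
after sub edx, 1: edx=7-1=6
cmp edx, 5  (cmp 6,5)
jg loop: taken
after mod ecx, 13: ecx=8%13=8
after sub edx, 1: edx=6-1=5
cmp edx, 5  (cmp 5,5)
jg loop: not taken
halt.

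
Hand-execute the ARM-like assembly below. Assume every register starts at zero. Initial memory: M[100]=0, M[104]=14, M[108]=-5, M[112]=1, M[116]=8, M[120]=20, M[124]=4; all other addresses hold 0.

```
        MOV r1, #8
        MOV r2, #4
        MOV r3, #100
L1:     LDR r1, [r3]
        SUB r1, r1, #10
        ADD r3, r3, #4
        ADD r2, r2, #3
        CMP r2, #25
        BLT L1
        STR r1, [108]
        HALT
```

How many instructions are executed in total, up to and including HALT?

after MOV r1, #8: r1=8
after MOV r2, #4: r2=4
after MOV r3, #100: r3=100
after LDR r1, [r3]: r1=M[100]=0
after SUB r1, r1, #10: r1=0-10=-10
after ADD r3, r3, #4: r3=100+4=104
after ADD r2, r2, #3: r2=4+3=7
CMP r2, #25  (cmp 7,25)
BLT L1: taken
after LDR r1, [r3]: r1=M[104]=14
after SUB r1, r1, #10: r1=14-10=4
after ADD r3, r3, #4: r3=104+4=108
after ADD r2, r2, #3: r2=7+3=10
CMP r2, #25  (cmp 10,25)
BLT L1: taken
after LDR r1, [r3]: r1=M[108]=-5
after SUB r1, r1, #10: r1=(-5)-10=-15
after ADD r3, r3, #4: r3=108+4=112
after ADD r2, r2, #3: r2=10+3=13
CMP r2, #25  (cmp 13,25)
BLT L1: taken
after LDR r1, [r3]: r1=M[112]=1
after SUB r1, r1, #10: r1=1-10=-9
after ADD r3, r3, #4: r3=112+4=116
after ADD r2, r2, #3: r2=13+3=16
CMP r2, #25  (cmp 16,25)
BLT L1: taken
after LDR r1, [r3]: r1=M[116]=8
after SUB r1, r1, #10: r1=8-10=-2
after ADD r3, r3, #4: r3=116+4=120
after ADD r2, r2, #3: r2=16+3=19
CMP r2, #25  (cmp 19,25)
BLT L1: taken
after LDR r1, [r3]: r1=M[120]=20
after SUB r1, r1, #10: r1=20-10=10
after ADD r3, r3, #4: r3=120+4=124
after ADD r2, r2, #3: r2=19+3=22
CMP r2, #25  (cmp 22,25)
BLT L1: taken
after LDR r1, [r3]: r1=M[124]=4
after SUB r1, r1, #10: r1=4-10=-6
after ADD r3, r3, #4: r3=124+4=128
after ADD r2, r2, #3: r2=22+3=25
CMP r2, #25  (cmp 25,25)
BLT L1: not taken
STR r1, [108] → M[108]=-6
halt.
Total executed instructions: 47.

47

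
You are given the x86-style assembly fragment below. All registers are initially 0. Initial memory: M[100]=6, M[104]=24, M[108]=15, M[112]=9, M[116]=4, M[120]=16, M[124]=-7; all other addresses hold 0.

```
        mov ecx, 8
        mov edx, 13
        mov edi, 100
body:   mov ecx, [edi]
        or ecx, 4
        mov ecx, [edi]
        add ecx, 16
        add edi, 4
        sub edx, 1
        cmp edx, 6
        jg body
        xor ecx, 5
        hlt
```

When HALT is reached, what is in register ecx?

mov ecx, 8 → ecx=8
mov edx, 13 → edx=13
mov edi, 100 → edi=100
mov ecx, [edi] → ecx=M[100]=6
or ecx, 4 → ecx=6|4=6
mov ecx, [edi] → ecx=M[100]=6
add ecx, 16 → ecx=6+16=22
add edi, 4 → edi=100+4=104
sub edx, 1 → edx=13-1=12
cmp edx, 6  (cmp 12,6)
jg body: taken
mov ecx, [edi] → ecx=M[104]=24
or ecx, 4 → ecx=24|4=28
mov ecx, [edi] → ecx=M[104]=24
add ecx, 16 → ecx=24+16=40
add edi, 4 → edi=104+4=108
sub edx, 1 → edx=12-1=11
cmp edx, 6  (cmp 11,6)
jg body: taken
mov ecx, [edi] → ecx=M[108]=15
or ecx, 4 → ecx=15|4=15
mov ecx, [edi] → ecx=M[108]=15
add ecx, 16 → ecx=15+16=31
add edi, 4 → edi=108+4=112
sub edx, 1 → edx=11-1=10
cmp edx, 6  (cmp 10,6)
jg body: taken
mov ecx, [edi] → ecx=M[112]=9
or ecx, 4 → ecx=9|4=13
mov ecx, [edi] → ecx=M[112]=9
add ecx, 16 → ecx=9+16=25
add edi, 4 → edi=112+4=116
sub edx, 1 → edx=10-1=9
cmp edx, 6  (cmp 9,6)
jg body: taken
mov ecx, [edi] → ecx=M[116]=4
or ecx, 4 → ecx=4|4=4
mov ecx, [edi] → ecx=M[116]=4
add ecx, 16 → ecx=4+16=20
add edi, 4 → edi=116+4=120
sub edx, 1 → edx=9-1=8
cmp edx, 6  (cmp 8,6)
jg body: taken
mov ecx, [edi] → ecx=M[120]=16
or ecx, 4 → ecx=16|4=20
mov ecx, [edi] → ecx=M[120]=16
add ecx, 16 → ecx=16+16=32
add edi, 4 → edi=120+4=124
sub edx, 1 → edx=8-1=7
cmp edx, 6  (cmp 7,6)
jg body: taken
mov ecx, [edi] → ecx=M[124]=-7
or ecx, 4 → ecx=(-7)|4=-3
mov ecx, [edi] → ecx=M[124]=-7
add ecx, 16 → ecx=(-7)+16=9
add edi, 4 → edi=124+4=128
sub edx, 1 → edx=7-1=6
cmp edx, 6  (cmp 6,6)
jg body: not taken
xor ecx, 5 → ecx=9^5=12
halt.

12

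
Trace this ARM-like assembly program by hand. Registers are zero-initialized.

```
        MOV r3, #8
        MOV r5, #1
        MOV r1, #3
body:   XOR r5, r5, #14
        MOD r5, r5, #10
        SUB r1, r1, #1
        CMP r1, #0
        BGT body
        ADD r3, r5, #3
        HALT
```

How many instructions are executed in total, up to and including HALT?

20

MOV r3, #8 → r3=8
MOV r5, #1 → r5=1
MOV r1, #3 → r1=3
XOR r5, r5, #14 → r5=1^14=15
MOD r5, r5, #10 → r5=15%10=5
SUB r1, r1, #1 → r1=3-1=2
CMP r1, #0  (cmp 2,0)
BGT body: taken
XOR r5, r5, #14 → r5=5^14=11
MOD r5, r5, #10 → r5=11%10=1
SUB r1, r1, #1 → r1=2-1=1
CMP r1, #0  (cmp 1,0)
BGT body: taken
XOR r5, r5, #14 → r5=1^14=15
MOD r5, r5, #10 → r5=15%10=5
SUB r1, r1, #1 → r1=1-1=0
CMP r1, #0  (cmp 0,0)
BGT body: not taken
ADD r3, r5, #3 → r3=5+3=8
halt.
Total executed instructions: 20.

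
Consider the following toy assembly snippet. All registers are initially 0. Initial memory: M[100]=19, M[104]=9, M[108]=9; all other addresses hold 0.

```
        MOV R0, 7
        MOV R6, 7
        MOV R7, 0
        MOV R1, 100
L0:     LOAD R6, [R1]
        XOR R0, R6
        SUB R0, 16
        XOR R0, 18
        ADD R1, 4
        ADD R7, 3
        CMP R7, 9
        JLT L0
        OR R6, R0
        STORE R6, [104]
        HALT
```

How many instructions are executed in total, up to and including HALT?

31

MOV R0, 7 → R0=7
MOV R6, 7 → R6=7
MOV R7, 0 → R7=0
MOV R1, 100 → R1=100
LOAD R6, [R1] → R6=M[100]=19
XOR R0, R6 → R0=7^19=20
SUB R0, 16 → R0=20-16=4
XOR R0, 18 → R0=4^18=22
ADD R1, 4 → R1=100+4=104
ADD R7, 3 → R7=0+3=3
CMP R7, 9  (cmp 3,9)
JLT L0: taken
LOAD R6, [R1] → R6=M[104]=9
XOR R0, R6 → R0=22^9=31
SUB R0, 16 → R0=31-16=15
XOR R0, 18 → R0=15^18=29
ADD R1, 4 → R1=104+4=108
ADD R7, 3 → R7=3+3=6
CMP R7, 9  (cmp 6,9)
JLT L0: taken
LOAD R6, [R1] → R6=M[108]=9
XOR R0, R6 → R0=29^9=20
SUB R0, 16 → R0=20-16=4
XOR R0, 18 → R0=4^18=22
ADD R1, 4 → R1=108+4=112
ADD R7, 3 → R7=6+3=9
CMP R7, 9  (cmp 9,9)
JLT L0: not taken
OR R6, R0 → R6=9|22=31
STORE R6, [104] → M[104]=31
halt.
Total executed instructions: 31.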